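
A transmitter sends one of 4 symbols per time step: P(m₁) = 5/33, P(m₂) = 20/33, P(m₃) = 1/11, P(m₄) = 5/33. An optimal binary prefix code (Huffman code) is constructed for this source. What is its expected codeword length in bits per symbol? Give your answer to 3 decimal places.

1.636 bits/symbol

Repeatedly combine the two least-probable nodes; the expected code length is the sum of the merged weights.
merge 1/11 + 5/33 → 8/33
merge 5/33 + 8/33 → 13/33
merge 13/33 + 20/33 → 1
L = 8/33 + 13/33 + 1 = 18/11 ≈ 1.636 bits/symbol.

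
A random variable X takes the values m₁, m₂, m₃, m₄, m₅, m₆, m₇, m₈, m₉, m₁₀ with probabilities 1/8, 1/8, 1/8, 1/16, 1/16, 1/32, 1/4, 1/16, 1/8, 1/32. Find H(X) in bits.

3.0625 bits

Each probability is a power of 1/2, so log₂(1/p) is an integer.
H = Σ p·log₂(1/p) = 1/8·3 + 1/8·3 + 1/8·3 + 1/16·4 + 1/16·4 + 1/32·5 + 1/4·2 + 1/16·4 + 1/8·3 + 1/32·5 = 3.0625 bits.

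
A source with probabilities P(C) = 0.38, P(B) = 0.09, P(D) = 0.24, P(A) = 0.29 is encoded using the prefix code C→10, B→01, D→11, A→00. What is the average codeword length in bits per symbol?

L̄ = Σ pᵢ·ℓᵢ = 0.38·2 + 0.09·2 + 0.24·2 + 0.29·2 = 2 bits/symbol.

2 bits/symbol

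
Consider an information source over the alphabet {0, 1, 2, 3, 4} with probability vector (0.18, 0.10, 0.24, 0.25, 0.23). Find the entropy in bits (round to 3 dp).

2.259 bits

H = −Σ pᵢ log₂ pᵢ.
−0.18·log₂(0.18) = 0.4453
−0.10·log₂(0.10) = 0.3322
−0.24·log₂(0.24) = 0.4941
−0.25·log₂(0.25) = 0.5000
−0.23·log₂(0.23) = 0.4877
Sum ≈ 2.2593 → 2.259 bits.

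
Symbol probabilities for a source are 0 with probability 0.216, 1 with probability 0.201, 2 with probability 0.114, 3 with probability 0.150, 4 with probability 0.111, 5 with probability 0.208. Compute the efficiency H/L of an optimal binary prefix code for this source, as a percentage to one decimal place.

Entropy H = −Σ p log₂ p ≈ 2.5337 bits.
Huffman merges: 111/1000+57/500→9/40; 3/20+201/1000→351/1000; 26/125+27/125→53/125; 9/40+351/1000→72/125; 53/125+72/125→1. L = 322/125 ≈ 2.5760.
Efficiency = H/L = 2.5337/2.5760 = 98.4%.

98.4%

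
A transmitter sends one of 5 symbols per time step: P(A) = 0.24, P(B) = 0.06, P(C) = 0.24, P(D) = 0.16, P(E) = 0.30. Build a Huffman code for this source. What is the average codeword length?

2.22 bits/symbol

Repeatedly combine the two least-probable nodes; the expected code length is the sum of the merged weights.
merge 3/50 + 4/25 → 11/50
merge 11/50 + 6/25 → 23/50
merge 6/25 + 3/10 → 27/50
merge 23/50 + 27/50 → 1
L = 11/50 + 23/50 + 27/50 + 1 = 111/50 = 2.22 bits/symbol.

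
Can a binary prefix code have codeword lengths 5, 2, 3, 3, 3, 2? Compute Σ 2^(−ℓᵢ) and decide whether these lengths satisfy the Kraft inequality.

With common denominator 2^5 = 32: Σ 2^(−ℓᵢ) = 1/32 + 8/32 + 4/32 + 4/32 + 4/32 + 8/32 = 29/32 = 0.90625.
Kraft's inequality requires Σ ≤ 1; here Σ = 0.90625 ≤ 1, so such a prefix code exists.

0.90625; yes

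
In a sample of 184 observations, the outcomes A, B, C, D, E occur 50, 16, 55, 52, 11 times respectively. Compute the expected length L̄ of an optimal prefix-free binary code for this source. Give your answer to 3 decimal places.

Probabilities are the counts divided by 184.
Repeatedly combine the two least-probable nodes; the expected code length is the sum of the merged weights.
merge 11/184 + 2/23 → 27/184
merge 27/184 + 25/92 → 77/184
merge 13/46 + 55/184 → 107/184
merge 77/184 + 107/184 → 1
L = 27/184 + 77/184 + 107/184 + 1 = 395/184 ≈ 2.147 bits/symbol.

2.147 bits/symbol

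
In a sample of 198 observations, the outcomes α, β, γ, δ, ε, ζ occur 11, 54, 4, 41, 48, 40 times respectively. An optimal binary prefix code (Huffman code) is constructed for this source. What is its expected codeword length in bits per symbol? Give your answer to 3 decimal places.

Probabilities are the counts divided by 198.
Repeatedly combine the two least-probable nodes; the expected code length is the sum of the merged weights.
merge 2/99 + 1/18 → 5/66
merge 5/66 + 20/99 → 5/18
merge 41/198 + 8/33 → 89/198
merge 3/11 + 5/18 → 109/198
merge 89/198 + 109/198 → 1
L = 5/66 + 5/18 + 89/198 + 109/198 + 1 = 233/99 ≈ 2.354 bits/symbol.

2.354 bits/symbol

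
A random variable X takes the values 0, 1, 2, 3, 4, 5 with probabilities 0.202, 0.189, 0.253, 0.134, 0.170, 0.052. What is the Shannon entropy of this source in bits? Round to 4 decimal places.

2.4670 bits

H = −Σ pᵢ log₂ pᵢ.
−0.202·log₂(0.202) = 0.4661
−0.189·log₂(0.189) = 0.4543
−0.253·log₂(0.253) = 0.5016
−0.134·log₂(0.134) = 0.3886
−0.170·log₂(0.170) = 0.4346
−0.052·log₂(0.052) = 0.2218
Sum ≈ 2.4670 → 2.4670 bits.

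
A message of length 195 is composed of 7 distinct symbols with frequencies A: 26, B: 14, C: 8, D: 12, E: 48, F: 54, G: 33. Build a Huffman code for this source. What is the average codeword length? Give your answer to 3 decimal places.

Probabilities are the counts divided by 195.
Repeatedly combine the two least-probable nodes; the expected code length is the sum of the merged weights.
merge 8/195 + 4/65 → 4/39
merge 14/195 + 4/39 → 34/195
merge 2/15 + 11/65 → 59/195
merge 34/195 + 16/65 → 82/195
merge 18/65 + 59/195 → 113/195
merge 82/195 + 113/195 → 1
L = 4/39 + 34/195 + 59/195 + 82/195 + 113/195 + 1 = 503/195 ≈ 2.579 bits/symbol.

2.579 bits/symbol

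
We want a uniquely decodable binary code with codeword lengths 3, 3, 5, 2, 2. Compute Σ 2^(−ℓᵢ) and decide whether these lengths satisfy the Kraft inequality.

0.78125; yes

With common denominator 2^5 = 32: Σ 2^(−ℓᵢ) = 4/32 + 4/32 + 1/32 + 8/32 + 8/32 = 25/32 = 0.78125.
Kraft's inequality requires Σ ≤ 1; here Σ = 0.78125 ≤ 1, so such a prefix code exists.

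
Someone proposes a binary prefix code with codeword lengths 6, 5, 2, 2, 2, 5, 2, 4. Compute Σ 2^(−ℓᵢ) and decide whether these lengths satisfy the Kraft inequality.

1.140625; no

With common denominator 2^6 = 64: Σ 2^(−ℓᵢ) = 1/64 + 2/64 + 16/64 + 16/64 + 16/64 + 2/64 + 16/64 + 4/64 = 73/64 = 1.140625.
Kraft's inequality requires Σ ≤ 1; here Σ = 1.140625 > 1, so no such prefix code exists.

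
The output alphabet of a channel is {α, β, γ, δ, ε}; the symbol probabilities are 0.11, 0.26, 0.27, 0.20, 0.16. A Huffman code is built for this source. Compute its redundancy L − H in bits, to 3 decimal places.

0.017 bits

Entropy H = −Σ p log₂ p ≈ 2.2530 bits.
Huffman merges: 11/100+4/25→27/100; 1/5+13/50→23/50; 27/100+27/100→27/50; 23/50+27/50→1. L = 227/100 ≈ 2.2700.
L − H = 2.2700 − 2.2530 = 0.017 bits.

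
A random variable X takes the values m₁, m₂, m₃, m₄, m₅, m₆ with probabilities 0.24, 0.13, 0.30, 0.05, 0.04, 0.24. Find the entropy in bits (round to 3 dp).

2.294 bits

H = −Σ pᵢ log₂ pᵢ.
−0.24·log₂(0.24) = 0.4941
−0.13·log₂(0.13) = 0.3826
−0.30·log₂(0.30) = 0.5211
−0.05·log₂(0.05) = 0.2161
−0.04·log₂(0.04) = 0.1858
−0.24·log₂(0.24) = 0.4941
Sum ≈ 2.2939 → 2.294 bits.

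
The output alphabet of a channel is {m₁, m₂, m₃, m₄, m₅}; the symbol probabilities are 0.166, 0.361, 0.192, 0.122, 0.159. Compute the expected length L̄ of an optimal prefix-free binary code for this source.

2.278 bits/symbol

Repeatedly combine the two least-probable nodes; the expected code length is the sum of the merged weights.
merge 61/500 + 159/1000 → 281/1000
merge 83/500 + 24/125 → 179/500
merge 281/1000 + 179/500 → 639/1000
merge 361/1000 + 639/1000 → 1
L = 281/1000 + 179/500 + 639/1000 + 1 = 1139/500 = 2.278 bits/symbol.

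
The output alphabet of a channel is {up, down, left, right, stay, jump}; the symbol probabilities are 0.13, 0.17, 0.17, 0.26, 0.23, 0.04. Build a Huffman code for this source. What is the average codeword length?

2.51 bits/symbol

Repeatedly combine the two least-probable nodes; the expected code length is the sum of the merged weights.
merge 1/25 + 13/100 → 17/100
merge 17/100 + 17/100 → 17/50
merge 17/100 + 23/100 → 2/5
merge 13/50 + 17/50 → 3/5
merge 2/5 + 3/5 → 1
L = 17/100 + 17/50 + 2/5 + 3/5 + 1 = 251/100 = 2.51 bits/symbol.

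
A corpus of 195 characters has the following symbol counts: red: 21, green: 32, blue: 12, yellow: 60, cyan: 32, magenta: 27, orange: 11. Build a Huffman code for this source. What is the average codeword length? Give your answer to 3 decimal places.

Probabilities are the counts divided by 195.
Repeatedly combine the two least-probable nodes; the expected code length is the sum of the merged weights.
merge 11/195 + 4/65 → 23/195
merge 7/65 + 23/195 → 44/195
merge 9/65 + 32/195 → 59/195
merge 32/195 + 44/195 → 76/195
merge 59/195 + 4/13 → 119/195
merge 76/195 + 119/195 → 1
L = 23/195 + 44/195 + 59/195 + 76/195 + 119/195 + 1 = 172/65 ≈ 2.646 bits/symbol.

2.646 bits/symbol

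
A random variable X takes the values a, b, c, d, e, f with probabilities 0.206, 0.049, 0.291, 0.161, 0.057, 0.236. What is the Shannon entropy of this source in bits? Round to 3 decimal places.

H = −Σ pᵢ log₂ pᵢ.
−0.206·log₂(0.206) = 0.4695
−0.049·log₂(0.049) = 0.2132
−0.291·log₂(0.291) = 0.5182
−0.161·log₂(0.161) = 0.4242
−0.057·log₂(0.057) = 0.2356
−0.236·log₂(0.236) = 0.4916
Sum ≈ 2.3524 → 2.352 bits.

2.352 bits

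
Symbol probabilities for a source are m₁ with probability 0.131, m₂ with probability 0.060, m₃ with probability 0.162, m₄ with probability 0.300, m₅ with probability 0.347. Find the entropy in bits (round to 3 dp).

2.104 bits

H = −Σ pᵢ log₂ pᵢ.
−0.131·log₂(0.131) = 0.3841
−0.060·log₂(0.060) = 0.2435
−0.162·log₂(0.162) = 0.4254
−0.300·log₂(0.300) = 0.5211
−0.347·log₂(0.347) = 0.5299
Sum ≈ 2.1040 → 2.104 bits.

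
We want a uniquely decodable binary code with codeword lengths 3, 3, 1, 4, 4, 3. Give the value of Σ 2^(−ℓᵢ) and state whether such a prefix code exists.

With common denominator 2^4 = 16: Σ 2^(−ℓᵢ) = 2/16 + 2/16 + 8/16 + 1/16 + 1/16 + 2/16 = 16/16 = 1.
Kraft's inequality requires Σ ≤ 1; here Σ = 1 ≤ 1, so such a prefix code exists.

1; yes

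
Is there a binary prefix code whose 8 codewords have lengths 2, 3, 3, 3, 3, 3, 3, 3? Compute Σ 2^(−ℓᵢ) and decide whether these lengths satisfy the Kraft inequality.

With common denominator 2^3 = 8: Σ 2^(−ℓᵢ) = 2/8 + 1/8 + 1/8 + 1/8 + 1/8 + 1/8 + 1/8 + 1/8 = 9/8 = 1.125.
Kraft's inequality requires Σ ≤ 1; here Σ = 1.125 > 1, so no such prefix code exists.

1.125; no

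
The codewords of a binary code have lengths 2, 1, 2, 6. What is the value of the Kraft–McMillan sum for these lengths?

With common denominator 2^6 = 64: Σ 2^(−ℓᵢ) = 16/64 + 32/64 + 16/64 + 1/64 = 65/64 = 1.015625.

1.015625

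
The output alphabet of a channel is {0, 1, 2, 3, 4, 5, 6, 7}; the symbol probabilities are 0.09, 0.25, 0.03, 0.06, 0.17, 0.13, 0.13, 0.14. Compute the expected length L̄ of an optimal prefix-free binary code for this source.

2.84 bits/symbol

Repeatedly combine the two least-probable nodes; the expected code length is the sum of the merged weights.
merge 3/100 + 3/50 → 9/100
merge 9/100 + 9/100 → 9/50
merge 13/100 + 13/100 → 13/50
merge 7/50 + 17/100 → 31/100
merge 9/50 + 1/4 → 43/100
merge 13/50 + 31/100 → 57/100
merge 43/100 + 57/100 → 1
L = 9/100 + 9/50 + 13/50 + 31/100 + 43/100 + 57/100 + 1 = 71/25 = 2.84 bits/symbol.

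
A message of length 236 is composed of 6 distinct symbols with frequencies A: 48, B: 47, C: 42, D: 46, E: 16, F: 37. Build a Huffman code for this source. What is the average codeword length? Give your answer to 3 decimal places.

Probabilities are the counts divided by 236.
Repeatedly combine the two least-probable nodes; the expected code length is the sum of the merged weights.
merge 4/59 + 37/236 → 53/236
merge 21/118 + 23/118 → 22/59
merge 47/236 + 12/59 → 95/236
merge 53/236 + 22/59 → 141/236
merge 95/236 + 141/236 → 1
L = 53/236 + 22/59 + 95/236 + 141/236 + 1 = 613/236 ≈ 2.597 bits/symbol.

2.597 bits/symbol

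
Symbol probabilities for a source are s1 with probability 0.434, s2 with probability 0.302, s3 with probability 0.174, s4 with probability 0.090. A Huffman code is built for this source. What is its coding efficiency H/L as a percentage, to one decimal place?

Entropy H = −Σ p log₂ p ≈ 1.7959 bits.
Huffman merges: 9/100+87/500→33/125; 33/125+151/500→283/500; 217/500+283/500→1. L = 183/100 ≈ 1.8300.
Efficiency = H/L = 1.7959/1.8300 = 98.1%.

98.1%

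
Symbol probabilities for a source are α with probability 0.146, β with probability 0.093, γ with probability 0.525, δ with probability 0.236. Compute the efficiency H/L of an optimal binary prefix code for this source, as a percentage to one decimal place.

Entropy H = −Σ p log₂ p ≈ 1.7036 bits.
Huffman merges: 93/1000+73/500→239/1000; 59/250+239/1000→19/40; 19/40+21/40→1. L = 857/500 ≈ 1.7140.
Efficiency = H/L = 1.7036/1.7140 = 99.4%.

99.4%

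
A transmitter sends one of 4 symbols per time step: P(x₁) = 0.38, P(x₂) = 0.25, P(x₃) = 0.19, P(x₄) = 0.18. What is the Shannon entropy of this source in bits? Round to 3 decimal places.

H = −Σ pᵢ log₂ pᵢ.
−0.38·log₂(0.38) = 0.5305
−0.25·log₂(0.25) = 0.5000
−0.19·log₂(0.19) = 0.4552
−0.18·log₂(0.18) = 0.4453
Sum ≈ 1.9310 → 1.931 bits.

1.931 bits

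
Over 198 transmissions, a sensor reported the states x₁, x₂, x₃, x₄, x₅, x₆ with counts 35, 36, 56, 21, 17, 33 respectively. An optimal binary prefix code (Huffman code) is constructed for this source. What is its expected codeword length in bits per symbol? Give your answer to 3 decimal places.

2.535 bits/symbol

Probabilities are the counts divided by 198.
Repeatedly combine the two least-probable nodes; the expected code length is the sum of the merged weights.
merge 17/198 + 7/66 → 19/99
merge 1/6 + 35/198 → 34/99
merge 2/11 + 19/99 → 37/99
merge 28/99 + 34/99 → 62/99
merge 37/99 + 62/99 → 1
L = 19/99 + 34/99 + 37/99 + 62/99 + 1 = 251/99 ≈ 2.535 bits/symbol.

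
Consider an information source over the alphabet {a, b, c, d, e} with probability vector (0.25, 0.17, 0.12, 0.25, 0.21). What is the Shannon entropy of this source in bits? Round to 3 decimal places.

2.274 bits

H = −Σ pᵢ log₂ pᵢ.
−0.25·log₂(0.25) = 0.5000
−0.17·log₂(0.17) = 0.4346
−0.12·log₂(0.12) = 0.3671
−0.25·log₂(0.25) = 0.5000
−0.21·log₂(0.21) = 0.4728
Sum ≈ 2.2745 → 2.274 bits.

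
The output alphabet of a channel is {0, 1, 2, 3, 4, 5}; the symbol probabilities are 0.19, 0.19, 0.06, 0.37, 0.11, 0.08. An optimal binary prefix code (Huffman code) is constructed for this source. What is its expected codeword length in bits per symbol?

2.39 bits/symbol

Repeatedly combine the two least-probable nodes; the expected code length is the sum of the merged weights.
merge 3/50 + 2/25 → 7/50
merge 11/100 + 7/50 → 1/4
merge 19/100 + 19/100 → 19/50
merge 1/4 + 37/100 → 31/50
merge 19/50 + 31/50 → 1
L = 7/50 + 1/4 + 19/50 + 31/50 + 1 = 239/100 = 2.39 bits/symbol.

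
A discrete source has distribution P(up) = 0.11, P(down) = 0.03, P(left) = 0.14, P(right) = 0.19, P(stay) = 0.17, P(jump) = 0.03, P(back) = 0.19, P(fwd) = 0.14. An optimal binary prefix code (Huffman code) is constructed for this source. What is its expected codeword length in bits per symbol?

2.85 bits/symbol

Repeatedly combine the two least-probable nodes; the expected code length is the sum of the merged weights.
merge 3/100 + 3/100 → 3/50
merge 3/50 + 11/100 → 17/100
merge 7/50 + 7/50 → 7/25
merge 17/100 + 17/100 → 17/50
merge 19/100 + 19/100 → 19/50
merge 7/25 + 17/50 → 31/50
merge 19/50 + 31/50 → 1
L = 3/50 + 17/100 + 7/25 + 17/50 + 19/50 + 31/50 + 1 = 57/20 = 2.85 bits/symbol.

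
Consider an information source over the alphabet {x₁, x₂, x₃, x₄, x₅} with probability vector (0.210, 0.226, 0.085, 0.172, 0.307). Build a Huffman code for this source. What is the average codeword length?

2.257 bits/symbol

Repeatedly combine the two least-probable nodes; the expected code length is the sum of the merged weights.
merge 17/200 + 43/250 → 257/1000
merge 21/100 + 113/500 → 109/250
merge 257/1000 + 307/1000 → 141/250
merge 109/250 + 141/250 → 1
L = 257/1000 + 109/250 + 141/250 + 1 = 2257/1000 = 2.257 bits/symbol.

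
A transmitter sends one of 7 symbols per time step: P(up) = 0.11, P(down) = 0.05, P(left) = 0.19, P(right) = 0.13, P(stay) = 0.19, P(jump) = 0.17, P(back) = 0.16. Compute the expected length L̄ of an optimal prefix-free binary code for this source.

2.78 bits/symbol

Repeatedly combine the two least-probable nodes; the expected code length is the sum of the merged weights.
merge 1/20 + 11/100 → 4/25
merge 13/100 + 4/25 → 29/100
merge 4/25 + 17/100 → 33/100
merge 19/100 + 19/100 → 19/50
merge 29/100 + 33/100 → 31/50
merge 19/50 + 31/50 → 1
L = 4/25 + 29/100 + 33/100 + 19/50 + 31/50 + 1 = 139/50 = 2.78 bits/symbol.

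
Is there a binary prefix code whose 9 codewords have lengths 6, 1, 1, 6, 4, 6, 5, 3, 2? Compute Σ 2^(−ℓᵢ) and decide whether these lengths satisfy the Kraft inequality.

1.515625; no

With common denominator 2^6 = 64: Σ 2^(−ℓᵢ) = 1/64 + 32/64 + 32/64 + 1/64 + 4/64 + 1/64 + 2/64 + 8/64 + 16/64 = 97/64 = 1.515625.
Kraft's inequality requires Σ ≤ 1; here Σ = 1.515625 > 1, so no such prefix code exists.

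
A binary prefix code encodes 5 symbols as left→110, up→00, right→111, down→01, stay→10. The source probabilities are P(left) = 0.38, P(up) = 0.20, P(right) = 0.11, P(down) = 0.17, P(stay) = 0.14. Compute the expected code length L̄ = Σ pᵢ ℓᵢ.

L̄ = Σ pᵢ·ℓᵢ = 0.38·3 + 0.20·2 + 0.11·3 + 0.17·2 + 0.14·2 = 2.49 bits/symbol.

2.49 bits/symbol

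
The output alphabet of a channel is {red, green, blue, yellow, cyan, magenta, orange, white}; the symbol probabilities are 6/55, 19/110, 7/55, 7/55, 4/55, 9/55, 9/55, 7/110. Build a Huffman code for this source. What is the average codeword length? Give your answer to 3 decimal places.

2.964 bits/symbol

Repeatedly combine the two least-probable nodes; the expected code length is the sum of the merged weights.
merge 7/110 + 4/55 → 3/22
merge 6/55 + 7/55 → 13/55
merge 7/55 + 3/22 → 29/110
merge 9/55 + 9/55 → 18/55
merge 19/110 + 13/55 → 9/22
merge 29/110 + 18/55 → 13/22
merge 9/22 + 13/22 → 1
L = 3/22 + 13/55 + 29/110 + 18/55 + 9/22 + 13/22 + 1 = 163/55 ≈ 2.964 bits/symbol.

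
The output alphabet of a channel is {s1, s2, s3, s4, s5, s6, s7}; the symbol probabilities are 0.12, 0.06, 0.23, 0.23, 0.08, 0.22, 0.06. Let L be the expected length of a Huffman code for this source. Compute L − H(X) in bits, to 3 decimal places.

0.038 bits

Entropy H = −Σ p log₂ p ≈ 2.6016 bits.
Huffman merges: 3/50+3/50→3/25; 2/25+3/25→1/5; 3/25+1/5→8/25; 11/50+23/100→9/20; 23/100+8/25→11/20; 9/20+11/20→1. L = 66/25 ≈ 2.6400.
L − H = 2.6400 − 2.6016 = 0.038 bits.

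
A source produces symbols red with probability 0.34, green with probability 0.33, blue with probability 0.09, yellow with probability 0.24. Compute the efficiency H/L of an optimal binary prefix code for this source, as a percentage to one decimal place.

Entropy H = −Σ p log₂ p ≈ 1.8638 bits.
Huffman merges: 9/100+6/25→33/100; 33/100+33/100→33/50; 17/50+33/50→1. L = 199/100 ≈ 1.9900.
Efficiency = H/L = 1.8638/1.9900 = 93.7%.

93.7%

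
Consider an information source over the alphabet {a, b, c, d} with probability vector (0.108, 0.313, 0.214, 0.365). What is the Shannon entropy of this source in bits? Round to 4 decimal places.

H = −Σ pᵢ log₂ pᵢ.
−0.108·log₂(0.108) = 0.3468
−0.313·log₂(0.313) = 0.5245
−0.214·log₂(0.214) = 0.4760
−0.365·log₂(0.365) = 0.5307
Sum ≈ 1.8780 → 1.8780 bits.

1.8780 bits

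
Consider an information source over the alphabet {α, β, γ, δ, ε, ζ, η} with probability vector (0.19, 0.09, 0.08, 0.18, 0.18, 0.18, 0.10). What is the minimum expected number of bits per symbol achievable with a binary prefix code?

2.8 bits/symbol

Repeatedly combine the two least-probable nodes; the expected code length is the sum of the merged weights.
merge 2/25 + 9/100 → 17/100
merge 1/10 + 17/100 → 27/100
merge 9/50 + 9/50 → 9/25
merge 9/50 + 19/100 → 37/100
merge 27/100 + 9/25 → 63/100
merge 37/100 + 63/100 → 1
L = 17/100 + 27/100 + 9/25 + 37/100 + 63/100 + 1 = 14/5 = 2.8 bits/symbol.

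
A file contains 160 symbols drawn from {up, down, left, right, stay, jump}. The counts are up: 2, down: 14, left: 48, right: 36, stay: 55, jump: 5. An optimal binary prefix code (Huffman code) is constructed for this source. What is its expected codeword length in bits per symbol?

Probabilities are the counts divided by 160.
Repeatedly combine the two least-probable nodes; the expected code length is the sum of the merged weights.
merge 1/80 + 1/32 → 7/160
merge 7/160 + 7/80 → 21/160
merge 21/160 + 9/40 → 57/160
merge 3/10 + 11/32 → 103/160
merge 57/160 + 103/160 → 1
L = 7/160 + 21/160 + 57/160 + 103/160 + 1 = 87/40 = 2.175 bits/symbol.

2.175 bits/symbol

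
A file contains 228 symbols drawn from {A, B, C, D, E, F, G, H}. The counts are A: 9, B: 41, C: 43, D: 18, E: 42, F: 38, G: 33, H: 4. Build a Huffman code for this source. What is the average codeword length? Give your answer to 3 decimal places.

Probabilities are the counts divided by 228.
Repeatedly combine the two least-probable nodes; the expected code length is the sum of the merged weights.
merge 1/57 + 3/76 → 13/228
merge 13/228 + 3/38 → 31/228
merge 31/228 + 11/76 → 16/57
merge 1/6 + 41/228 → 79/228
merge 7/38 + 43/228 → 85/228
merge 16/57 + 79/228 → 143/228
merge 85/228 + 143/228 → 1
L = 13/228 + 31/228 + 16/57 + 79/228 + 85/228 + 143/228 + 1 = 643/228 ≈ 2.820 bits/symbol.

2.820 bits/symbol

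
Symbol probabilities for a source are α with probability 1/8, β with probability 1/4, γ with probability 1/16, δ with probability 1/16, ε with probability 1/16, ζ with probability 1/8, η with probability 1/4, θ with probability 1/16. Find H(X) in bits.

Each probability is a power of 1/2, so log₂(1/p) is an integer.
H = Σ p·log₂(1/p) = 1/8·3 + 1/4·2 + 1/16·4 + 1/16·4 + 1/16·4 + 1/8·3 + 1/4·2 + 1/16·4 = 2.75 bits.

2.75 bits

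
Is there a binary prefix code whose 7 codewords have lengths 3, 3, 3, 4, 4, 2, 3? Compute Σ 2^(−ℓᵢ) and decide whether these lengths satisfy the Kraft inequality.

With common denominator 2^4 = 16: Σ 2^(−ℓᵢ) = 2/16 + 2/16 + 2/16 + 1/16 + 1/16 + 4/16 + 2/16 = 14/16 = 0.875.
Kraft's inequality requires Σ ≤ 1; here Σ = 0.875 ≤ 1, so such a prefix code exists.

0.875; yes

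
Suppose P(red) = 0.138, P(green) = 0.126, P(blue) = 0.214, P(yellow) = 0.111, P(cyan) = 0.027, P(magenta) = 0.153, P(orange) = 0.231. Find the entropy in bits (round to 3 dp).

2.642 bits

H = −Σ pᵢ log₂ pᵢ.
−0.138·log₂(0.138) = 0.3943
−0.126·log₂(0.126) = 0.3766
−0.214·log₂(0.214) = 0.4760
−0.111·log₂(0.111) = 0.3520
−0.027·log₂(0.027) = 0.1407
−0.153·log₂(0.153) = 0.4144
−0.231·log₂(0.231) = 0.4883
Sum ≈ 2.6423 → 2.642 bits.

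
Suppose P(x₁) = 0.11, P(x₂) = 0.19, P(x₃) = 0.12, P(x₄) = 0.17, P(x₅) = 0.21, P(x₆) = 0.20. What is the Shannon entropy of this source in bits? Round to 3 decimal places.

H = −Σ pᵢ log₂ pᵢ.
−0.11·log₂(0.11) = 0.3503
−0.19·log₂(0.19) = 0.4552
−0.12·log₂(0.12) = 0.3671
−0.17·log₂(0.17) = 0.4346
−0.21·log₂(0.21) = 0.4728
−0.20·log₂(0.20) = 0.4644
Sum ≈ 2.5444 → 2.544 bits.

2.544 bits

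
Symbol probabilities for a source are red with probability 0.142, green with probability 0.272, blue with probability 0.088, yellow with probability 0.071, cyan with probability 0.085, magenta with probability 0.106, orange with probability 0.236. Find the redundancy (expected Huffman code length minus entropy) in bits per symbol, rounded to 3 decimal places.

Entropy H = −Σ p log₂ p ≈ 2.6274 bits.
Huffman merges: 71/1000+17/200→39/250; 11/125+53/500→97/500; 71/500+39/250→149/500; 97/500+59/250→43/100; 34/125+149/500→57/100; 43/100+57/100→1. L = 331/125 ≈ 2.6480.
L − H = 2.6480 − 2.6274 = 0.021 bits.

0.021 bits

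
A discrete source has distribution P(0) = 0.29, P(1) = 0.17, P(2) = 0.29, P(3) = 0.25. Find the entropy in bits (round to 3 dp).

1.970 bits

H = −Σ pᵢ log₂ pᵢ.
−0.29·log₂(0.29) = 0.5179
−0.17·log₂(0.17) = 0.4346
−0.29·log₂(0.29) = 0.5179
−0.25·log₂(0.25) = 0.5000
Sum ≈ 1.9704 → 1.970 bits.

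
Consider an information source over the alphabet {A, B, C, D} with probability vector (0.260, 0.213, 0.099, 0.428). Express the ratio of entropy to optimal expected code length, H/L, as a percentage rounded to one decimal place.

Entropy H = −Σ p log₂ p ≈ 1.8348 bits.
Huffman merges: 99/1000+213/1000→39/125; 13/50+39/125→143/250; 107/250+143/250→1. L = 471/250 ≈ 1.8840.
Efficiency = H/L = 1.8348/1.8840 = 97.4%.

97.4%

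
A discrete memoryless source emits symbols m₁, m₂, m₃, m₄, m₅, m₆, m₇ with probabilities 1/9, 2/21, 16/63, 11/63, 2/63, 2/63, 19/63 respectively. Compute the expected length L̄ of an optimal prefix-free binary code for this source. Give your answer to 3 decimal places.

2.492 bits/symbol

Repeatedly combine the two least-probable nodes; the expected code length is the sum of the merged weights.
merge 2/63 + 2/63 → 4/63
merge 4/63 + 2/21 → 10/63
merge 1/9 + 10/63 → 17/63
merge 11/63 + 16/63 → 3/7
merge 17/63 + 19/63 → 4/7
merge 3/7 + 4/7 → 1
L = 4/63 + 10/63 + 17/63 + 3/7 + 4/7 + 1 = 157/63 ≈ 2.492 bits/symbol.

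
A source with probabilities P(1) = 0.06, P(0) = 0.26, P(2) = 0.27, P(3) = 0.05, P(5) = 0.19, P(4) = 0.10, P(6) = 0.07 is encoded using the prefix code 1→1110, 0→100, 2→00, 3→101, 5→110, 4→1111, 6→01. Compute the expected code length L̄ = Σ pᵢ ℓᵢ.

2.82 bits/symbol

L̄ = Σ pᵢ·ℓᵢ = 0.06·4 + 0.26·3 + 0.27·2 + 0.05·3 + 0.19·3 + 0.10·4 + 0.07·2 = 2.82 bits/symbol.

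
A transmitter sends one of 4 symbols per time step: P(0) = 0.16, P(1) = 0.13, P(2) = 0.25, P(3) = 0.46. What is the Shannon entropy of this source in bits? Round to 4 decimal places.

1.8210 bits

H = −Σ pᵢ log₂ pᵢ.
−0.16·log₂(0.16) = 0.4230
−0.13·log₂(0.13) = 0.3826
−0.25·log₂(0.25) = 0.5000
−0.46·log₂(0.46) = 0.5153
Sum ≈ 1.8210 → 1.8210 bits.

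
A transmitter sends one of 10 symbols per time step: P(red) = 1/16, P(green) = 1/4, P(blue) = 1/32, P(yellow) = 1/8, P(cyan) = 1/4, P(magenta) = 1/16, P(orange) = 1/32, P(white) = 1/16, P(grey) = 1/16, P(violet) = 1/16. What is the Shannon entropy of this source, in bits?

2.9375 bits

Each probability is a power of 1/2, so log₂(1/p) is an integer.
H = Σ p·log₂(1/p) = 1/16·4 + 1/4·2 + 1/32·5 + 1/8·3 + 1/4·2 + 1/16·4 + 1/32·5 + 1/16·4 + 1/16·4 + 1/16·4 = 2.9375 bits.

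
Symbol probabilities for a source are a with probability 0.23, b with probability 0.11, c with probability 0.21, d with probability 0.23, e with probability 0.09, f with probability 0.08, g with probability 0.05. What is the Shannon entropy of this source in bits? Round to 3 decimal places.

2.619 bits

H = −Σ pᵢ log₂ pᵢ.
−0.23·log₂(0.23) = 0.4877
−0.11·log₂(0.11) = 0.3503
−0.21·log₂(0.21) = 0.4728
−0.23·log₂(0.23) = 0.4877
−0.09·log₂(0.09) = 0.3127
−0.08·log₂(0.08) = 0.2915
−0.05·log₂(0.05) = 0.2161
Sum ≈ 2.6187 → 2.619 bits.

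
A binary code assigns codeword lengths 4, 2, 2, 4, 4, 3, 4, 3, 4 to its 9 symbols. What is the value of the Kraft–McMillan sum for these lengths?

1.0625

With common denominator 2^4 = 16: Σ 2^(−ℓᵢ) = 1/16 + 4/16 + 4/16 + 1/16 + 1/16 + 2/16 + 1/16 + 2/16 + 1/16 = 17/16 = 1.0625.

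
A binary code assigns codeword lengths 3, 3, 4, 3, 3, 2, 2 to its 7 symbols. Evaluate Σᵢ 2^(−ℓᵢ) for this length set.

With common denominator 2^4 = 16: Σ 2^(−ℓᵢ) = 2/16 + 2/16 + 1/16 + 2/16 + 2/16 + 4/16 + 4/16 = 17/16 = 1.0625.

1.0625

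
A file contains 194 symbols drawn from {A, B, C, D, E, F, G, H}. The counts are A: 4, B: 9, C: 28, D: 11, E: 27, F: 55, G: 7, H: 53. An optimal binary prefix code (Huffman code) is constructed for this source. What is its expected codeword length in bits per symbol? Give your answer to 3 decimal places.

2.603 bits/symbol

Probabilities are the counts divided by 194.
Repeatedly combine the two least-probable nodes; the expected code length is the sum of the merged weights.
merge 2/97 + 7/194 → 11/194
merge 9/194 + 11/194 → 10/97
merge 11/194 + 10/97 → 31/194
merge 27/194 + 14/97 → 55/194
merge 31/194 + 53/194 → 42/97
merge 55/194 + 55/194 → 55/97
merge 42/97 + 55/97 → 1
L = 11/194 + 10/97 + 31/194 + 55/194 + 42/97 + 55/97 + 1 = 505/194 ≈ 2.603 bits/symbol.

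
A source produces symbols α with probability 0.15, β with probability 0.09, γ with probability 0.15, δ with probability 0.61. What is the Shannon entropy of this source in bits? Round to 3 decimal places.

H = −Σ pᵢ log₂ pᵢ.
−0.15·log₂(0.15) = 0.4105
−0.09·log₂(0.09) = 0.3127
−0.15·log₂(0.15) = 0.4105
−0.61·log₂(0.61) = 0.4350
Sum ≈ 1.5687 → 1.569 bits.

1.569 bits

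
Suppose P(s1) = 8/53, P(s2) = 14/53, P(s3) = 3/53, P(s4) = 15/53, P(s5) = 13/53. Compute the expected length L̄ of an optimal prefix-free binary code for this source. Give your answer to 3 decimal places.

2.208 bits/symbol

Repeatedly combine the two least-probable nodes; the expected code length is the sum of the merged weights.
merge 3/53 + 8/53 → 11/53
merge 11/53 + 13/53 → 24/53
merge 14/53 + 15/53 → 29/53
merge 24/53 + 29/53 → 1
L = 11/53 + 24/53 + 29/53 + 1 = 117/53 ≈ 2.208 bits/symbol.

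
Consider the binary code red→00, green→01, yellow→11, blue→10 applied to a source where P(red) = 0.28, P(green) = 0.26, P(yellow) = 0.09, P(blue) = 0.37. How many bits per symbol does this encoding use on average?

2 bits/symbol

L̄ = Σ pᵢ·ℓᵢ = 0.28·2 + 0.26·2 + 0.09·2 + 0.37·2 = 2 bits/symbol.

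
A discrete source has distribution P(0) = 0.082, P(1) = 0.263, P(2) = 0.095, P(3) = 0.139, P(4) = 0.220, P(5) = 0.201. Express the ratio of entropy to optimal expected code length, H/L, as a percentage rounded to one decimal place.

98.9%

Entropy H = −Σ p log₂ p ≈ 2.4668 bits.
Huffman merges: 41/500+19/200→177/1000; 139/1000+177/1000→79/250; 201/1000+11/50→421/1000; 263/1000+79/250→579/1000; 421/1000+579/1000→1. L = 2493/1000 ≈ 2.4930.
Efficiency = H/L = 2.4668/2.4930 = 98.9%.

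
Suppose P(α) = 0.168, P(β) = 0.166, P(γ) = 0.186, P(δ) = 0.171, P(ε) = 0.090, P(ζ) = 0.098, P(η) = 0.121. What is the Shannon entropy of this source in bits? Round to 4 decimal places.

H = −Σ pᵢ log₂ pᵢ.
−0.168·log₂(0.168) = 0.4323
−0.166·log₂(0.166) = 0.4301
−0.186·log₂(0.186) = 0.4514
−0.171·log₂(0.171) = 0.4357
−0.090·log₂(0.090) = 0.3127
−0.098·log₂(0.098) = 0.3284
−0.121·log₂(0.121) = 0.3687
Sum ≈ 2.7592 → 2.7592 bits.

2.7592 bits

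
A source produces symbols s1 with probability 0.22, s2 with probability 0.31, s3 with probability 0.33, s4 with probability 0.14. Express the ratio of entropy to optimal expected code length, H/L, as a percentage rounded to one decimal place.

Entropy H = −Σ p log₂ p ≈ 1.9293 bits.
Huffman merges: 7/50+11/50→9/25; 31/100+33/100→16/25; 9/25+16/25→1. L = 2 ≈ 2.0000.
Efficiency = H/L = 1.9293/2.0000 = 96.5%.

96.5%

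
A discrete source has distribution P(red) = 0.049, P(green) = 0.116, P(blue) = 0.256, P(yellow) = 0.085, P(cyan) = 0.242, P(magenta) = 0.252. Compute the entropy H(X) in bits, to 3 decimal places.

2.376 bits

H = −Σ pᵢ log₂ pᵢ.
−0.049·log₂(0.049) = 0.2132
−0.116·log₂(0.116) = 0.3605
−0.256·log₂(0.256) = 0.5032
−0.085·log₂(0.085) = 0.3023
−0.242·log₂(0.242) = 0.4954
−0.252·log₂(0.252) = 0.5011
Sum ≈ 2.3757 → 2.376 bits.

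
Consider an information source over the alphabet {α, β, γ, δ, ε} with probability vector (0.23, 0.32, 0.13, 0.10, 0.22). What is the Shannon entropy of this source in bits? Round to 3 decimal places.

H = −Σ pᵢ log₂ pᵢ.
−0.23·log₂(0.23) = 0.4877
−0.32·log₂(0.32) = 0.5260
−0.13·log₂(0.13) = 0.3826
−0.10·log₂(0.10) = 0.3322
−0.22·log₂(0.22) = 0.4806
Sum ≈ 2.2091 → 2.209 bits.

2.209 bits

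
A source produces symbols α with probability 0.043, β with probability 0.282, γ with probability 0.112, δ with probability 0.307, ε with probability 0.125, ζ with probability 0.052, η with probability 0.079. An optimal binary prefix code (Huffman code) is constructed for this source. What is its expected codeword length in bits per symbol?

2.506 bits/symbol

Repeatedly combine the two least-probable nodes; the expected code length is the sum of the merged weights.
merge 43/1000 + 13/250 → 19/200
merge 79/1000 + 19/200 → 87/500
merge 14/125 + 1/8 → 237/1000
merge 87/500 + 237/1000 → 411/1000
merge 141/500 + 307/1000 → 589/1000
merge 411/1000 + 589/1000 → 1
L = 19/200 + 87/500 + 237/1000 + 411/1000 + 589/1000 + 1 = 1253/500 = 2.506 bits/symbol.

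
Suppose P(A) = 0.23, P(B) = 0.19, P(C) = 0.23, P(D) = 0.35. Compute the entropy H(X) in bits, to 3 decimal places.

1.961 bits

H = −Σ pᵢ log₂ pᵢ.
−0.23·log₂(0.23) = 0.4877
−0.19·log₂(0.19) = 0.4552
−0.23·log₂(0.23) = 0.4877
−0.35·log₂(0.35) = 0.5301
Sum ≈ 1.9607 → 1.961 bits.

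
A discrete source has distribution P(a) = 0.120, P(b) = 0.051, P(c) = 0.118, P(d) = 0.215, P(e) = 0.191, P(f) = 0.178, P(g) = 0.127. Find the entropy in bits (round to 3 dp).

H = −Σ pᵢ log₂ pᵢ.
−0.120·log₂(0.120) = 0.3671
−0.051·log₂(0.051) = 0.2190
−0.118·log₂(0.118) = 0.3638
−0.215·log₂(0.215) = 0.4768
−0.191·log₂(0.191) = 0.4562
−0.178·log₂(0.178) = 0.4432
−0.127·log₂(0.127) = 0.3781
Sum ≈ 2.7041 → 2.704 bits.

2.704 bits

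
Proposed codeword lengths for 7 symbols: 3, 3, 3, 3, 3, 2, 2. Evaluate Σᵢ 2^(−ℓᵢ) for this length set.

With common denominator 2^3 = 8: Σ 2^(−ℓᵢ) = 1/8 + 1/8 + 1/8 + 1/8 + 1/8 + 2/8 + 2/8 = 9/8 = 1.125.

1.125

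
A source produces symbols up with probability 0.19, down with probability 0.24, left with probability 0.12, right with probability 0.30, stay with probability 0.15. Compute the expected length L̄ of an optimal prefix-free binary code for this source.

2.27 bits/symbol

Repeatedly combine the two least-probable nodes; the expected code length is the sum of the merged weights.
merge 3/25 + 3/20 → 27/100
merge 19/100 + 6/25 → 43/100
merge 27/100 + 3/10 → 57/100
merge 43/100 + 57/100 → 1
L = 27/100 + 43/100 + 57/100 + 1 = 227/100 = 2.27 bits/symbol.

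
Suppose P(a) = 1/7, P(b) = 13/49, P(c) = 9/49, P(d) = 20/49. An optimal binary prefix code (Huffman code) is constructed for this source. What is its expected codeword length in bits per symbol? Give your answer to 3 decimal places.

Repeatedly combine the two least-probable nodes; the expected code length is the sum of the merged weights.
merge 1/7 + 9/49 → 16/49
merge 13/49 + 16/49 → 29/49
merge 20/49 + 29/49 → 1
L = 16/49 + 29/49 + 1 = 94/49 ≈ 1.918 bits/symbol.

1.918 bits/symbol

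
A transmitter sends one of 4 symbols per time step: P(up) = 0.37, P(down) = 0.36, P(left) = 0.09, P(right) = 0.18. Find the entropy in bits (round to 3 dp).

1.819 bits

H = −Σ pᵢ log₂ pᵢ.
−0.37·log₂(0.37) = 0.5307
−0.36·log₂(0.36) = 0.5306
−0.09·log₂(0.09) = 0.3127
−0.18·log₂(0.18) = 0.4453
Sum ≈ 1.8193 → 1.819 bits.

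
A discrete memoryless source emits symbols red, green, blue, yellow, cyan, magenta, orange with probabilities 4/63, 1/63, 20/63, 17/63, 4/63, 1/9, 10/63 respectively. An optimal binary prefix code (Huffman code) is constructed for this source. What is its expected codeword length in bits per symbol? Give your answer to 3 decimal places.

Repeatedly combine the two least-probable nodes; the expected code length is the sum of the merged weights.
merge 1/63 + 4/63 → 5/63
merge 4/63 + 5/63 → 1/7
merge 1/9 + 1/7 → 16/63
merge 10/63 + 16/63 → 26/63
merge 17/63 + 20/63 → 37/63
merge 26/63 + 37/63 → 1
L = 5/63 + 1/7 + 16/63 + 26/63 + 37/63 + 1 = 52/21 ≈ 2.476 bits/symbol.

2.476 bits/symbol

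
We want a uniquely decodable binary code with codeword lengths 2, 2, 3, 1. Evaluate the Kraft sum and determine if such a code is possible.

With common denominator 2^3 = 8: Σ 2^(−ℓᵢ) = 2/8 + 2/8 + 1/8 + 4/8 = 9/8 = 1.125.
Kraft's inequality requires Σ ≤ 1; here Σ = 1.125 > 1, so no such prefix code exists.

1.125; no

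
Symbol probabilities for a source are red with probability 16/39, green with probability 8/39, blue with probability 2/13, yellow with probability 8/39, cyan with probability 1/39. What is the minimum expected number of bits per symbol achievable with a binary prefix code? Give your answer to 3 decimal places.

Repeatedly combine the two least-probable nodes; the expected code length is the sum of the merged weights.
merge 1/39 + 2/13 → 7/39
merge 7/39 + 8/39 → 5/13
merge 8/39 + 5/13 → 23/39
merge 16/39 + 23/39 → 1
L = 7/39 + 5/13 + 23/39 + 1 = 28/13 ≈ 2.154 bits/symbol.

2.154 bits/symbol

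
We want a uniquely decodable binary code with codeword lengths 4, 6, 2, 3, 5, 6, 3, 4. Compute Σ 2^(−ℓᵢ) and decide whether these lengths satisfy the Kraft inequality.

0.6875; yes

With common denominator 2^6 = 64: Σ 2^(−ℓᵢ) = 4/64 + 1/64 + 16/64 + 8/64 + 2/64 + 1/64 + 8/64 + 4/64 = 44/64 = 0.6875.
Kraft's inequality requires Σ ≤ 1; here Σ = 0.6875 ≤ 1, so such a prefix code exists.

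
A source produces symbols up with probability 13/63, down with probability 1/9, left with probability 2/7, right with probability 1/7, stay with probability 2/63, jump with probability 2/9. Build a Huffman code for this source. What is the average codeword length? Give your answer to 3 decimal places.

2.429 bits/symbol

Repeatedly combine the two least-probable nodes; the expected code length is the sum of the merged weights.
merge 2/63 + 1/9 → 1/7
merge 1/7 + 1/7 → 2/7
merge 13/63 + 2/9 → 3/7
merge 2/7 + 2/7 → 4/7
merge 3/7 + 4/7 → 1
L = 1/7 + 2/7 + 3/7 + 4/7 + 1 = 17/7 ≈ 2.429 bits/symbol.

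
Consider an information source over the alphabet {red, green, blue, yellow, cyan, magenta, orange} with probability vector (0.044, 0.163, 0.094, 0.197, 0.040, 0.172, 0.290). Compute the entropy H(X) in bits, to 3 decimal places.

H = −Σ pᵢ log₂ pᵢ.
−0.044·log₂(0.044) = 0.1983
−0.163·log₂(0.163) = 0.4266
−0.094·log₂(0.094) = 0.3207
−0.197·log₂(0.197) = 0.4617
−0.040·log₂(0.040) = 0.1858
−0.172·log₂(0.172) = 0.4368
−0.290·log₂(0.290) = 0.5179
Sum ≈ 2.5477 → 2.548 bits.

2.548 bits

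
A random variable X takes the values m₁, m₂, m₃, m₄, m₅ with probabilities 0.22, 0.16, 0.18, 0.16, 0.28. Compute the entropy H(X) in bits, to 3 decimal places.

H = −Σ pᵢ log₂ pᵢ.
−0.22·log₂(0.22) = 0.4806
−0.16·log₂(0.16) = 0.4230
−0.18·log₂(0.18) = 0.4453
−0.16·log₂(0.16) = 0.4230
−0.28·log₂(0.28) = 0.5142
Sum ≈ 2.2861 → 2.286 bits.

2.286 bits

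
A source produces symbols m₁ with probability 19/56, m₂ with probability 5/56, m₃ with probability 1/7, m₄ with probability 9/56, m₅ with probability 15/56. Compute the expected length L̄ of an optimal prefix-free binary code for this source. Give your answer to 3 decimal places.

Repeatedly combine the two least-probable nodes; the expected code length is the sum of the merged weights.
merge 5/56 + 1/7 → 13/56
merge 9/56 + 13/56 → 11/28
merge 15/56 + 19/56 → 17/28
merge 11/28 + 17/28 → 1
L = 13/56 + 11/28 + 17/28 + 1 = 125/56 ≈ 2.232 bits/symbol.

2.232 bits/symbol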